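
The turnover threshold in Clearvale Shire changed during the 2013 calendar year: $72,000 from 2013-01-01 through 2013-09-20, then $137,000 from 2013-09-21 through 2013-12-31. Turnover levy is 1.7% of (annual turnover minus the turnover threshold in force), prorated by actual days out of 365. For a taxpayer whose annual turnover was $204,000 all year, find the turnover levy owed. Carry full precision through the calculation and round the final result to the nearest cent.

$1,935.21

2013-01-01 to 2013-09-20: 263 days, exemption $72,000 → ($204,000 − $72,000) × 1.7% × 263/365 = $1,616.9096
2013-09-21 to 2013-12-31: 102 days, exemption $137,000 → ($204,000 − $137,000) × 1.7% × 102/365 = $318.2959
Total = $1,935.2055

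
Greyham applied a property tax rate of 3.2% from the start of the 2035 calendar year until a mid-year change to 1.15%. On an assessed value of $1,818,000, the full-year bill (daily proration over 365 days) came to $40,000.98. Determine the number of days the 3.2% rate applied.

187 days

Let d = days at the first rate; then 365 − d days at the second rate.
$1,818,000 × [3.2%·d + 1.15%·(365−d)] / 365 = $40,000.98
Solving gives d = 187, so the new rate took effect on 7 Jul 2035.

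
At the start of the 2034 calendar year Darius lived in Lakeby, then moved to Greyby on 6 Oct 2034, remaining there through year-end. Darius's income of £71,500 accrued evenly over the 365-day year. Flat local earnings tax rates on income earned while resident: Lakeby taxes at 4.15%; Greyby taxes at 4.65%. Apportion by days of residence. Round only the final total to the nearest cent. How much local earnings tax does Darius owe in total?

£3,052.46

Lakeby, 1 Jan – 5 Oct 2034: 278 days → £71,500 × 4.15% × 278/365 = £2,259.9877
Greyby, 6 Oct – 31 Dec 2034: 87 days → £71,500 × 4.65% × 87/365 = £792.4747
Total = £3,052.4623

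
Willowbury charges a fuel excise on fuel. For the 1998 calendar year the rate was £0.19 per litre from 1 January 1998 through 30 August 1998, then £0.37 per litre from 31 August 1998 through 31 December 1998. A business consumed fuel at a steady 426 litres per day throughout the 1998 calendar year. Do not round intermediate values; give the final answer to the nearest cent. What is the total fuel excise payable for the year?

£38,974.74

1 January – 30 August 1998: 242 days × 426 litres/day = 103,092 litres at £0.19/litre → £19,587.48
31 August – 31 December 1998: 123 days × 426 litres/day = 52,398 litres at £0.37/litre → £19,387.26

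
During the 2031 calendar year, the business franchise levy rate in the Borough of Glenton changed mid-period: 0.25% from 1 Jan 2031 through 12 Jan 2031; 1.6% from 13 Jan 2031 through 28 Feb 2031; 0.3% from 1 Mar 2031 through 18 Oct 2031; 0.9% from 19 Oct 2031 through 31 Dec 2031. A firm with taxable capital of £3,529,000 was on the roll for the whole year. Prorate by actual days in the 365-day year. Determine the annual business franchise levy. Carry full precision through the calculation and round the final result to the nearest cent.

£20,729.25

1 Jan – 12 Jan 2031: 12 days at 0.25% → £3,529,000 × 0.25% × 12/365 = £290.0548
13 Jan – 28 Feb 2031: 47 days at 1.6% → £3,529,000 × 1.6% × 47/365 = £7,270.7068
1 Mar – 18 Oct 2031: 232 days at 0.3% → £3,529,000 × 0.3% × 232/365 = £6,729.2712
19 Oct – 31 Dec 2031: 74 days at 0.9% → £3,529,000 × 0.9% × 74/365 = £6,439.2164
Total = £20,729.2493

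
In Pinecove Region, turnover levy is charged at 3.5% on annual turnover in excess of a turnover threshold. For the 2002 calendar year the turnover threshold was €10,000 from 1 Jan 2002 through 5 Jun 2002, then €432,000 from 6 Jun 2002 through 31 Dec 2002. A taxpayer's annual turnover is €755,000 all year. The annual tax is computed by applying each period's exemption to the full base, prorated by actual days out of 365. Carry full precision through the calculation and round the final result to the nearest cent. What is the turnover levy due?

€17,617.66

1 Jan – 5 Jun 2002: 156 days, exemption €10,000 → (€755,000 − €10,000) × 3.5% × 156/365 = €11,144.3836
6 Jun – 31 Dec 2002: 209 days, exemption €432,000 → (€755,000 − €432,000) × 3.5% × 209/365 = €6,473.2740
Total = €17,617.6575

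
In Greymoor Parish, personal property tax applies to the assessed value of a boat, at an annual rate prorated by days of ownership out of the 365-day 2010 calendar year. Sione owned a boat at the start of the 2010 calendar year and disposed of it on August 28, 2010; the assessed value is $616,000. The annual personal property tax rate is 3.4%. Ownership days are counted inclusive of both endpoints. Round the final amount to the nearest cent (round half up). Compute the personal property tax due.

$13,771.40

Days held (January 1 – August 28, 2010): 240 out of 365
Tax = $616,000 × 3.4% × 240/365 = $13,771.3973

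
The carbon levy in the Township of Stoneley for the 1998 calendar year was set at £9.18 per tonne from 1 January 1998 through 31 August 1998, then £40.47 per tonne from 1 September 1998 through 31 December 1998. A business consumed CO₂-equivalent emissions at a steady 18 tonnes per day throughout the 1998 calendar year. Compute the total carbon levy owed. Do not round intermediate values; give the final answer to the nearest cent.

£129025.44

1 January – 31 August 1998: 243 days × 18 tonnes/day = 4,374 tonnes at £9.18/tonne → £40153.32
1 September – 31 December 1998: 122 days × 18 tonnes/day = 2,196 tonnes at £40.47/tonne → £88872.12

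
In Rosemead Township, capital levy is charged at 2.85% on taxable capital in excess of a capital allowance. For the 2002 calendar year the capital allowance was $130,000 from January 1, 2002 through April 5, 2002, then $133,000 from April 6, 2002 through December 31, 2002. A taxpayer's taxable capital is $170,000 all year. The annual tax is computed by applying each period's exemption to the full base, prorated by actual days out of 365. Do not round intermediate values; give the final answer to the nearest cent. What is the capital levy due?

$1,076.75

January 1 – April 5, 2002: 95 days, exemption $130,000 → ($170,000 − $130,000) × 2.85% × 95/365 = $296.7123
April 6 – December 31, 2002: 270 days, exemption $133,000 → ($170,000 − $133,000) × 2.85% × 270/365 = $780.0411
Total = $1,076.7534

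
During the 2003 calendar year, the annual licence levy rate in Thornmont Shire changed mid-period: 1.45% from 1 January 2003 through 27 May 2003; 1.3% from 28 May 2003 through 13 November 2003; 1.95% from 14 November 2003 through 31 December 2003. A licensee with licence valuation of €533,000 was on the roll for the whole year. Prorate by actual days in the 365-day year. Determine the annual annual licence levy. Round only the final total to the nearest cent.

1 January – 27 May 2003: 147 days at 1.45% → €533,000 × 1.45% × 147/365 = €3,112.5740
28 May – 13 November 2003: 170 days at 1.3% → €533,000 × 1.3% × 170/365 = €3,227.2055
14 November – 31 December 2003: 48 days at 1.95% → €533,000 × 1.95% × 48/365 = €1,366.8164
Total = €7,706.5959

€7,706.60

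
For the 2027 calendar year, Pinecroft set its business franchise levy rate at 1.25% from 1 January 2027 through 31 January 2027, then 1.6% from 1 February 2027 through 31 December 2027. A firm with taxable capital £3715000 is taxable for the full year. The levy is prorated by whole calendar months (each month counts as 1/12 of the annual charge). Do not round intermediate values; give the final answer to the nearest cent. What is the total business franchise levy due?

£58356.46

1 January – 31 January 2027: 1 month at 1.25% → £3715000 × 1.25% × 1/12 = £3869.7917
1 February – 31 December 2027: 11 months at 1.6% → £3715000 × 1.6% × 11/12 = £54486.6667
Total = £58356.4583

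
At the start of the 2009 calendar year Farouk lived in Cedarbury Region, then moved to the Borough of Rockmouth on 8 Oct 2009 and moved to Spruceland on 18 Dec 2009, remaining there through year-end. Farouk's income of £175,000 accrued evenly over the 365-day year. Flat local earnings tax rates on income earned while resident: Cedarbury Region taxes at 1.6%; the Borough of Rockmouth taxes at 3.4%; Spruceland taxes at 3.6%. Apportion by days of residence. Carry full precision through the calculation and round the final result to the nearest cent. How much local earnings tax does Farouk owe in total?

£3,546.99

Cedarbury Region, 1 Jan – 7 Oct 2009: 280 days → £175,000 × 1.6% × 280/365 = £2,147.9452
The Borough of Rockmouth, 8 Oct – 17 Dec 2009: 71 days → £175,000 × 3.4% × 71/365 = £1,157.3973
Spruceland, 18 Dec – 31 Dec 2009: 14 days → £175,000 × 3.6% × 14/365 = £241.6438
Total = £3,546.9863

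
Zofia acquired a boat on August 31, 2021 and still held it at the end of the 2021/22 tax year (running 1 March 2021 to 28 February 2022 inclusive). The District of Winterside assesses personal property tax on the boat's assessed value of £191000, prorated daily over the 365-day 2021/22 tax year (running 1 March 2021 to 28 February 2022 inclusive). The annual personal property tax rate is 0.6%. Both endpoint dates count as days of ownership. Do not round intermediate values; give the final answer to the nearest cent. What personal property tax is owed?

£571.43

Days held (August 31, 2021 – February 28, 2022): 182 out of 365
Tax = £191000 × 0.6% × 182/365 = £571.4301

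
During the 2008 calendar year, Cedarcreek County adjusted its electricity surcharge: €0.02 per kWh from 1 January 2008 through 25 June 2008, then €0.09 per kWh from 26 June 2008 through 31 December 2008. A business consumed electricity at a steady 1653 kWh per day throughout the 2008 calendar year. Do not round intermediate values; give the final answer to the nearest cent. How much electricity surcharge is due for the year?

€33969.15

1 January – 25 June 2008: 177 days × 1653 kWh/day = 292,581 kWh at €0.02/kWh → €5851.62
26 June – 31 December 2008: 189 days × 1653 kWh/day = 312,417 kWh at €0.09/kWh → €28117.53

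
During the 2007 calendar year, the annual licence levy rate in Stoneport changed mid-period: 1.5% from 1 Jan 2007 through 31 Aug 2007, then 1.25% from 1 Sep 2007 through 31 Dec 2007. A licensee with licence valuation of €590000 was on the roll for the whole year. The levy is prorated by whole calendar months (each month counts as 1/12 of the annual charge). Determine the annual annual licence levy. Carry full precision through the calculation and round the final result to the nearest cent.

€8358.33

1 Jan – 31 Aug 2007: 8 months at 1.5% → €590000 × 1.5% × 8/12 = €5900.0000
1 Sep – 31 Dec 2007: 4 months at 1.25% → €590000 × 1.25% × 4/12 = €2458.3333
Total = €8358.3333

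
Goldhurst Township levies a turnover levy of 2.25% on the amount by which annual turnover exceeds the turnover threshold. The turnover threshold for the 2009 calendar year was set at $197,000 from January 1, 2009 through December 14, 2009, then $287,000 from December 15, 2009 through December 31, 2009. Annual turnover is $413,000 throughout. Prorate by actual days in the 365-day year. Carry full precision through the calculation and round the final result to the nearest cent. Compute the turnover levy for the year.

$4,765.68

January 1 – December 14, 2009: 348 days, exemption $197,000 → ($413,000 − $197,000) × 2.25% × 348/365 = $4,633.6438
December 15 – December 31, 2009: 17 days, exemption $287,000 → ($413,000 − $287,000) × 2.25% × 17/365 = $132.0411
Total = $4,765.6849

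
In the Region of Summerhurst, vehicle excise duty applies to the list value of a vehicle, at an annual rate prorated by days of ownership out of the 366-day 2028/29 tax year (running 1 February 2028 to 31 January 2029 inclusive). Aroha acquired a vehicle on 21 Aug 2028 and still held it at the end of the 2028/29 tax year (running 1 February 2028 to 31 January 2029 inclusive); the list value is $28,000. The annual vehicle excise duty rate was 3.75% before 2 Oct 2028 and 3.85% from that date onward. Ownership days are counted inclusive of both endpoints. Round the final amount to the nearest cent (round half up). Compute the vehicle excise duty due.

21 Aug – 1 Oct 2028: 42 days at 3.75% → $28,000 × 3.75% × 42/366 = $120.4918
2 Oct 2028 – 31 Jan 2029: 122 days at 3.85% → $28,000 × 3.85% × 122/366 = $359.3333
Total = $479.8251

$479.83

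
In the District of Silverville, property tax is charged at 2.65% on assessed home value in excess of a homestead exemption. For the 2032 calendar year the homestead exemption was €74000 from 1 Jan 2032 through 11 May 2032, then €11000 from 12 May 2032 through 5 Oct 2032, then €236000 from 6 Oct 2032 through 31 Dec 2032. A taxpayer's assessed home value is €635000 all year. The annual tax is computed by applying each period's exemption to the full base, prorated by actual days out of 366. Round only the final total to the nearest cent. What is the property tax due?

€14516.57

1 Jan – 11 May 2032: 132 days, exemption €74000 → (€635000 − €74000) × 2.65% × 132/366 = €5361.6885
12 May – 5 Oct 2032: 147 days, exemption €11000 → (€635000 − €11000) × 2.65% × 147/366 = €6641.5082
6 Oct – 31 Dec 2032: 87 days, exemption €236000 → (€635000 − €236000) × 2.65% × 87/366 = €2513.3730
Total = €14516.5697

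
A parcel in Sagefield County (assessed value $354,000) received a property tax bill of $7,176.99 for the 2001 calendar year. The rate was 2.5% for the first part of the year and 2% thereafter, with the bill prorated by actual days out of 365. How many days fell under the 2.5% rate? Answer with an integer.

20 days

Let d = days at the first rate; then 365 − d days at the second rate.
$354,000 × [2.5%·d + 2%·(365−d)] / 365 = $7,176.99
Solving gives d = 20, so the new rate took effect on 21 Jan 2001.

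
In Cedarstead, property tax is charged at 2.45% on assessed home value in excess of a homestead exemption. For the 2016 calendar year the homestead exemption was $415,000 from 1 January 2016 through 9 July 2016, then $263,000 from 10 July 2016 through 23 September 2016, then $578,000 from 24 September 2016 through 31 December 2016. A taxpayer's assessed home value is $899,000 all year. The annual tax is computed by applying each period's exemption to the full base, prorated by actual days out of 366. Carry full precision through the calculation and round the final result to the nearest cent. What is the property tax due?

1 January – 9 July 2016: 191 days, exemption $415,000 → ($899,000 − $415,000) × 2.45% × 191/366 = $6,188.1913
10 July – 23 September 2016: 76 days, exemption $263,000 → ($899,000 − $263,000) × 2.45% × 76/366 = $3,235.6066
24 September – 31 December 2016: 99 days, exemption $578,000 → ($899,000 − $578,000) × 2.45% × 99/366 = $2,127.2828
Total = $11,551.0806

$11,551.08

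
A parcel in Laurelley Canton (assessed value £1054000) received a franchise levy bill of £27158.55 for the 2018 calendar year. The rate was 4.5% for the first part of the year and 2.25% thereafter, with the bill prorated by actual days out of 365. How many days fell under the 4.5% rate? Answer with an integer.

53 days

Let d = days at the first rate; then 365 − d days at the second rate.
£1054000 × [4.5%·d + 2.25%·(365−d)] / 365 = £27158.55
Solving gives d = 53, so the new rate took effect on February 23, 2018.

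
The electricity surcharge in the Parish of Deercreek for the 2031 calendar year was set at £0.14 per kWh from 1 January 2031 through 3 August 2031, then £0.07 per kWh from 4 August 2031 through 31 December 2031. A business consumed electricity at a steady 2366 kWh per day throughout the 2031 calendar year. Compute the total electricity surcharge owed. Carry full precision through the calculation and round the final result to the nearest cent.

£96059.60

1 January – 3 August 2031: 215 days × 2366 kWh/day = 508,690 kWh at £0.14/kWh → £71216.60
4 August – 31 December 2031: 150 days × 2366 kWh/day = 354,900 kWh at £0.07/kWh → £24843.00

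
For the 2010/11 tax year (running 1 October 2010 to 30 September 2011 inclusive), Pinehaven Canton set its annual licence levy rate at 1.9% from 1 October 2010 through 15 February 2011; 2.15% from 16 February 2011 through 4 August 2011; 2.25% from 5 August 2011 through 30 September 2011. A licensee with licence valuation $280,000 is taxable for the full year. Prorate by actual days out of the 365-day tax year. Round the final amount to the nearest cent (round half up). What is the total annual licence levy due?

$5,799.07

1 October 2010 – 15 February 2011: 138 days at 1.9% → $280,000 × 1.9% × 138/365 = $2,011.3973
16 February – 4 August 2011: 170 days at 2.15% → $280,000 × 2.15% × 170/365 = $2,803.8356
5 August – 30 September 2011: 57 days at 2.25% → $280,000 × 2.25% × 57/365 = $983.8356
Total = $5,799.0685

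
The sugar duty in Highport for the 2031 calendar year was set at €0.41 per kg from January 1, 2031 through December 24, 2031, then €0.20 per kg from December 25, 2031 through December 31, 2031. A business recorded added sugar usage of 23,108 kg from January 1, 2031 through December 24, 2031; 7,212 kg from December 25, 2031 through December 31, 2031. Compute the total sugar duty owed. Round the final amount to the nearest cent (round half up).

January 1 – December 24, 2031: 23,108 kg at €0.41/kg → €9,474.28
December 25 – December 31, 2031: 7,212 kg at €0.20/kg → €1,442.40

€10,916.68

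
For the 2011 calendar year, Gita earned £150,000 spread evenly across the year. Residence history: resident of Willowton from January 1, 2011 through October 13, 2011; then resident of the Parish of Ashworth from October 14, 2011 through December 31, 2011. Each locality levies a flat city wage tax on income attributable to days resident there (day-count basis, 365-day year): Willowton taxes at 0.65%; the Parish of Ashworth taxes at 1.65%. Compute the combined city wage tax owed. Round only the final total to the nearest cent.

£1,299.66

Willowton, January 1 – October 13, 2011: 286 days → £150,000 × 0.65% × 286/365 = £763.9726
The Parish of Ashworth, October 14 – December 31, 2011: 79 days → £150,000 × 1.65% × 79/365 = £535.6849
Total = £1,299.6575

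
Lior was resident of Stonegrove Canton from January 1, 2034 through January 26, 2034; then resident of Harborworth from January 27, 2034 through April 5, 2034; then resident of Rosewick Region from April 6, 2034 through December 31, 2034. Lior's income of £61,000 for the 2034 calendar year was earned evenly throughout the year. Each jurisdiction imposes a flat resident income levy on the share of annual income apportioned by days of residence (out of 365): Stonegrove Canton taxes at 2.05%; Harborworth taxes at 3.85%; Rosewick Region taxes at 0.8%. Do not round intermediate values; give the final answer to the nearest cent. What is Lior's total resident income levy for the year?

Stonegrove Canton, January 1 – January 26, 2034: 26 days → £61,000 × 2.05% × 26/365 = £89.0767
Harborworth, January 27 – April 5, 2034: 69 days → £61,000 × 3.85% × 69/365 = £443.9630
Rosewick Region, April 6 – December 31, 2034: 270 days → £61,000 × 0.8% × 270/365 = £360.9863
Total = £894.0260

£894.03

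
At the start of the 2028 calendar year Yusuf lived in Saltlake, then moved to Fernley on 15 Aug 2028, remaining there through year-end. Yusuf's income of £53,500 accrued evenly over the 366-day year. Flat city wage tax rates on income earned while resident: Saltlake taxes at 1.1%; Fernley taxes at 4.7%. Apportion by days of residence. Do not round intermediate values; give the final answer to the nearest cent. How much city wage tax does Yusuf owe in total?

Saltlake, 1 Jan – 14 Aug 2028: 227 days → £53,500 × 1.1% × 227/366 = £364.9986
Fernley, 15 Aug – 31 Dec 2028: 139 days → £53,500 × 4.7% × 139/366 = £954.9604
Total = £1,319.9590

£1,319.96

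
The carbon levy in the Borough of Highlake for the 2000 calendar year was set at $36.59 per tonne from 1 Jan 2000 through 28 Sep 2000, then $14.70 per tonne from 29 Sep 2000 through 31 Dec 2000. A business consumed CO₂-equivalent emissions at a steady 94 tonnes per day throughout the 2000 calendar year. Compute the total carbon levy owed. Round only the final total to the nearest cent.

1 Jan – 28 Sep 2000: 272 days × 94 tonnes/day = 25,568 tonnes at $36.59/tonne → $935533.12
29 Sep – 31 Dec 2000: 94 days × 94 tonnes/day = 8,836 tonnes at $14.70/tonne → $129889.20

$1065422.32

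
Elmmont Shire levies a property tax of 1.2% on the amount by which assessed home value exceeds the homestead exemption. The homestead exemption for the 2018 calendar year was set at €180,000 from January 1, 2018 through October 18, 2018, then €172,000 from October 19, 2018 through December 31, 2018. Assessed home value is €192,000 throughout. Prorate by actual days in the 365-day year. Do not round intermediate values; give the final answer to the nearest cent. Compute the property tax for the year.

January 1 – October 18, 2018: 291 days, exemption €180,000 → (€192,000 − €180,000) × 1.2% × 291/365 = €114.8055
October 19 – December 31, 2018: 74 days, exemption €172,000 → (€192,000 − €172,000) × 1.2% × 74/365 = €48.6575
Total = €163.4630

€163.46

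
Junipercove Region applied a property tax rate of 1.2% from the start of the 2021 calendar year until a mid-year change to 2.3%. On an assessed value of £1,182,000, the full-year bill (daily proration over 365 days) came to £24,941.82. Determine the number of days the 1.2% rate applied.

63 days

Let d = days at the first rate; then 365 − d days at the second rate.
£1,182,000 × [1.2%·d + 2.3%·(365−d)] / 365 = £24,941.82
Solving gives d = 63, so the new rate took effect on 5 March 2021.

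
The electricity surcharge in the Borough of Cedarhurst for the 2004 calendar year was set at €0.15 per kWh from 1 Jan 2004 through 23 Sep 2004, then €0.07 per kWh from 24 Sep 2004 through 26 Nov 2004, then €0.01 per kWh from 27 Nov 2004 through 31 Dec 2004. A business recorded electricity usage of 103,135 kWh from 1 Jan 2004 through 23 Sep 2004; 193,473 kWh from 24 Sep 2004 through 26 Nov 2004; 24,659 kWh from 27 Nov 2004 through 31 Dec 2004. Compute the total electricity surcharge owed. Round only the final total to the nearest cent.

1 Jan – 23 Sep 2004: 103,135 kWh at €0.15/kWh → €15470.25
24 Sep – 26 Nov 2004: 193,473 kWh at €0.07/kWh → €13543.11
27 Nov – 31 Dec 2004: 24,659 kWh at €0.01/kWh → €246.59

€29259.95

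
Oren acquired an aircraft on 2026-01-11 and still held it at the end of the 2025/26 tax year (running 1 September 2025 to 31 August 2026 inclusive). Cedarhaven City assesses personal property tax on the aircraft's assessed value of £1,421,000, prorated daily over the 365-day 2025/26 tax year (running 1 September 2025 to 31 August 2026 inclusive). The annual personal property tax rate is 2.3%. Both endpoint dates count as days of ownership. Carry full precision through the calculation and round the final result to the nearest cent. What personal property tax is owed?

£20,863.39

Days held (2026-01-11 to 2026-08-31): 233 out of 365
Tax = £1,421,000 × 2.3% × 233/365 = £20,863.3945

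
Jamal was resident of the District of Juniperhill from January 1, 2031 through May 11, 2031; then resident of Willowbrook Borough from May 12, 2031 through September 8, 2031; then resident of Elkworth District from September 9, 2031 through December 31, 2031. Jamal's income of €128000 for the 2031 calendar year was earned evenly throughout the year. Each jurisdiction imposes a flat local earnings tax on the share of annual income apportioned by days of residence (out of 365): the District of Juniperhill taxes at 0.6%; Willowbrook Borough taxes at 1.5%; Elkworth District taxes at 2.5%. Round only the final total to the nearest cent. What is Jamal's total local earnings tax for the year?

The District of Juniperhill, January 1 – May 11, 2031: 131 days → €128000 × 0.6% × 131/365 = €275.6384
Willowbrook Borough, May 12 – September 8, 2031: 120 days → €128000 × 1.5% × 120/365 = €631.2329
Elkworth District, September 9 – December 31, 2031: 114 days → €128000 × 2.5% × 114/365 = €999.4521
Total = €1906.3233

€1906.32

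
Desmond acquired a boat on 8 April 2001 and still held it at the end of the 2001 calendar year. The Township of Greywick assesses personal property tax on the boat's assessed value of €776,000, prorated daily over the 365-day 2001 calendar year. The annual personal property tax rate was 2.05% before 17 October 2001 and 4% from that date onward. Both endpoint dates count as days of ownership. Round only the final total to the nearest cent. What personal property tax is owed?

8 April – 16 October 2001: 192 days at 2.05% → €776,000 × 2.05% × 192/365 = €8,368.0438
17 October – 31 December 2001: 76 days at 4% → €776,000 × 4% × 76/365 = €6,463.1233
Total = €14,831.1671

€14,831.17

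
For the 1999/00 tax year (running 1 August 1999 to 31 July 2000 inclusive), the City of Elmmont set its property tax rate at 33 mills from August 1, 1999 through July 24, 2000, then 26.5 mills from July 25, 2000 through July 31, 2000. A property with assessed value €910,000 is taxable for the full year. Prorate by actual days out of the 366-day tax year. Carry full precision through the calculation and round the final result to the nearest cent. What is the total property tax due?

August 1, 1999 – July 24, 2000: 359 days at 33 mills → €910,000 × 3.3% × 359/366 = €29,455.6557
July 25 – July 31, 2000: 7 days at 26.5 mills → €910,000 × 2.65% × 7/366 = €461.2158
Total = €29,916.8716

€29,916.87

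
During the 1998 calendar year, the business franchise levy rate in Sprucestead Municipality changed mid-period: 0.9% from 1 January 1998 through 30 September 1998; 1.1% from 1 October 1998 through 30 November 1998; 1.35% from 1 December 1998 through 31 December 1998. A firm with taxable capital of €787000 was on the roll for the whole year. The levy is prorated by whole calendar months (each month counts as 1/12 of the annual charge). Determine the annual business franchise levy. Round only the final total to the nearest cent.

€7640.46

1 January – 30 September 1998: 9 months at 0.9% → €787000 × 0.9% × 9/12 = €5312.2500
1 October – 30 November 1998: 2 months at 1.1% → €787000 × 1.1% × 2/12 = €1442.8333
1 December – 31 December 1998: 1 month at 1.35% → €787000 × 1.35% × 1/12 = €885.3750
Total = €7640.4583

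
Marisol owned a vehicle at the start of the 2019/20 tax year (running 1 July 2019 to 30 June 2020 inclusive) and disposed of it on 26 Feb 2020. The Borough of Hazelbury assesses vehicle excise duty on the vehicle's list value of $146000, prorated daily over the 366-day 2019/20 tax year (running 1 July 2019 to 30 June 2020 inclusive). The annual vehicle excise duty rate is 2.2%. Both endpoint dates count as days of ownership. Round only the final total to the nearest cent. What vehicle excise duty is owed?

Days held (1 Jul 2019 – 26 Feb 2020): 241 out of 366
Tax = $146000 × 2.2% × 241/366 = $2115.0055

$2115.01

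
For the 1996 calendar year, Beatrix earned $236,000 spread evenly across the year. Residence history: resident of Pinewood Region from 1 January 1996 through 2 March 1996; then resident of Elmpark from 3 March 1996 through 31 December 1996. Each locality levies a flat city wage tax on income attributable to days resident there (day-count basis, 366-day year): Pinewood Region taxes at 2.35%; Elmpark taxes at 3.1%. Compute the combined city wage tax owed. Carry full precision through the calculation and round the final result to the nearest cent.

Pinewood Region, 1 January – 2 March 1996: 62 days → $236,000 × 2.35% × 62/366 = $939.4863
Elmpark, 3 March – 31 December 1996: 304 days → $236,000 × 3.1% × 304/366 = $6,076.6776
Total = $7,016.1639

$7,016.16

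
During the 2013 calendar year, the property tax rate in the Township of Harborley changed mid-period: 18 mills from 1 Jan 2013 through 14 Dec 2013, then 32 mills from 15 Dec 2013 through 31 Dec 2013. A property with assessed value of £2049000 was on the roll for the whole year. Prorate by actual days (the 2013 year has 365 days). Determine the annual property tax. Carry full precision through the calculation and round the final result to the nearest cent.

1 Jan – 14 Dec 2013: 348 days at 18 mills → £2049000 × 1.8% × 348/365 = £35164.2082
15 Dec – 31 Dec 2013: 17 days at 32 mills → £2049000 × 3.2% × 17/365 = £3053.8521
Total = £38218.0603

£38218.06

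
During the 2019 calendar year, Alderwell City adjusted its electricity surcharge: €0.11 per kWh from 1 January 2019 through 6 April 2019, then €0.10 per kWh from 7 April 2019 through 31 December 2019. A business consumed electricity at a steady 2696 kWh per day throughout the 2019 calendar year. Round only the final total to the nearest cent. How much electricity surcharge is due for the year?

€100992.16

1 January – 6 April 2019: 96 days × 2696 kWh/day = 258,816 kWh at €0.11/kWh → €28469.76
7 April – 31 December 2019: 269 days × 2696 kWh/day = 725,224 kWh at €0.10/kWh → €72522.40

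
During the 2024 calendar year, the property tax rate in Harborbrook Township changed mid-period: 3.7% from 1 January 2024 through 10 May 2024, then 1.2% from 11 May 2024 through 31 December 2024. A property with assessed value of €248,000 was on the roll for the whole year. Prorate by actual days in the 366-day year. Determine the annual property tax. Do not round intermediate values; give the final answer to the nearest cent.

€5,195.13

1 January – 10 May 2024: 131 days at 3.7% → €248,000 × 3.7% × 131/366 = €3,284.3060
11 May – 31 December 2024: 235 days at 1.2% → €248,000 × 1.2% × 235/366 = €1,910.8197
Total = €5,195.1257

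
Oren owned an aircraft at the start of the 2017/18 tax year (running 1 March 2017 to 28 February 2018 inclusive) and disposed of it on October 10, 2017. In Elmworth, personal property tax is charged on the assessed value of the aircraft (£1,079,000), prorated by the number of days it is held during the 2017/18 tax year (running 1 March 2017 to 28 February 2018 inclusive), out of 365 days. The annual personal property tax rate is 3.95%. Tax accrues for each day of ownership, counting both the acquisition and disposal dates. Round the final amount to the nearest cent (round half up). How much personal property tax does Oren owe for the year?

Days held (March 1 – October 10, 2017): 224 out of 365
Tax = £1,079,000 × 3.95% × 224/365 = £26,156.1425

£26,156.14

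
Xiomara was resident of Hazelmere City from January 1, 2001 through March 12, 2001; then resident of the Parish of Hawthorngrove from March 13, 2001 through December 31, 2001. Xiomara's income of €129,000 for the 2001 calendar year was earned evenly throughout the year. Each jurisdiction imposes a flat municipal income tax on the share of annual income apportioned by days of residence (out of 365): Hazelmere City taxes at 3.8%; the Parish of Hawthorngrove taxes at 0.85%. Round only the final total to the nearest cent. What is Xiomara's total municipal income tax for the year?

€1,836.75

Hazelmere City, January 1 – March 12, 2001: 71 days → €129,000 × 3.8% × 71/365 = €953.5397
The Parish of Hawthorngrove, March 13 – December 31, 2001: 294 days → €129,000 × 0.85% × 294/365 = €883.2082
Total = €1,836.7479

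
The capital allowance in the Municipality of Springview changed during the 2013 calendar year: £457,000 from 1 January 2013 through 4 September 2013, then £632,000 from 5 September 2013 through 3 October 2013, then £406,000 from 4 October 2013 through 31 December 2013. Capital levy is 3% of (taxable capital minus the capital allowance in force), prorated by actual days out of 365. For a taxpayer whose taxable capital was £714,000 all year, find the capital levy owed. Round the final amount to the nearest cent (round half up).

1 January – 4 September 2013: 247 days, exemption £457,000 → (£714,000 − £457,000) × 3% × 247/365 = £5,217.4521
5 September – 3 October 2013: 29 days, exemption £632,000 → (£714,000 − £632,000) × 3% × 29/365 = £195.4521
4 October – 31 December 2013: 89 days, exemption £406,000 → (£714,000 − £406,000) × 3% × 89/365 = £2,253.0411
Total = £7,665.9452

£7,665.95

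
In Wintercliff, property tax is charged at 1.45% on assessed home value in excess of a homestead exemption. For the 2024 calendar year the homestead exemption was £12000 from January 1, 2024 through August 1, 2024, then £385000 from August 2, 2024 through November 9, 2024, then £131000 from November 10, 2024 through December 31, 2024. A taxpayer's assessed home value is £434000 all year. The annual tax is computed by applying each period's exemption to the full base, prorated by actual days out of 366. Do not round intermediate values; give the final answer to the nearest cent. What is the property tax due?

January 1 – August 1, 2024: 214 days, exemption £12000 → (£434000 − £12000) × 1.45% × 214/366 = £3577.7760
August 2 – November 9, 2024: 100 days, exemption £385000 → (£434000 − £385000) × 1.45% × 100/366 = £194.1257
November 10 – December 31, 2024: 52 days, exemption £131000 → (£434000 − £131000) × 1.45% × 52/366 = £624.2131
Total = £4396.1148

£4396.11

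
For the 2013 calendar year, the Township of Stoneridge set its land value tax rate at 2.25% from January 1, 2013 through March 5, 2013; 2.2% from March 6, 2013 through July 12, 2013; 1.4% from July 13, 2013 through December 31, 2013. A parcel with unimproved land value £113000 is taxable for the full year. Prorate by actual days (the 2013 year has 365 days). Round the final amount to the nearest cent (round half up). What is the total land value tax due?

January 1 – March 5, 2013: 64 days at 2.25% → £113000 × 2.25% × 64/365 = £445.8082
March 6 – July 12, 2013: 129 days at 2.2% → £113000 × 2.2% × 129/365 = £878.6137
July 13 – December 31, 2013: 172 days at 1.4% → £113000 × 1.4% × 172/365 = £745.4904
Total = £2069.9123

£2069.91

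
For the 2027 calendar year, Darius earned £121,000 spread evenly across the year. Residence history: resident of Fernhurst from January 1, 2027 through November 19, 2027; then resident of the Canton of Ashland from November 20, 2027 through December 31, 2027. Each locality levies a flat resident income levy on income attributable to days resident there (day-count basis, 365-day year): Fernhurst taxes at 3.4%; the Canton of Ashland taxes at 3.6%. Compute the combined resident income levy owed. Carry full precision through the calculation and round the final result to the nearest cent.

Fernhurst, January 1 – November 19, 2027: 323 days → £121,000 × 3.4% × 323/365 = £3,640.6082
The Canton of Ashland, November 20 – December 31, 2027: 42 days → £121,000 × 3.6% × 42/365 = £501.2384
Total = £4,141.8466

£4,141.85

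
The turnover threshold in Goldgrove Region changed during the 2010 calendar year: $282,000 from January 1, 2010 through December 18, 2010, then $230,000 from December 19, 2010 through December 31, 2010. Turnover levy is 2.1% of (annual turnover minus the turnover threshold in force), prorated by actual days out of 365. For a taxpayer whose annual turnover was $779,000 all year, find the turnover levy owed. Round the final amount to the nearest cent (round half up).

$10,475.89

January 1 – December 18, 2010: 352 days, exemption $282,000 → ($779,000 − $282,000) × 2.1% × 352/365 = $10,065.2712
December 19 – December 31, 2010: 13 days, exemption $230,000 → ($779,000 − $230,000) × 2.1% × 13/365 = $410.6219
Total = $10,475.8932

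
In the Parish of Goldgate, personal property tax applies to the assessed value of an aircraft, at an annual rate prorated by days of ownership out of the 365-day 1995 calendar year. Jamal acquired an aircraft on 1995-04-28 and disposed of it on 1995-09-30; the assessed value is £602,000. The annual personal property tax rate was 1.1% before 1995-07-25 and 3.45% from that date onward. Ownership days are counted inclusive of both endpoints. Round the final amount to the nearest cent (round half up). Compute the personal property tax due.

1995-04-28 to 1995-07-24: 88 days at 1.1% → £602,000 × 1.1% × 88/365 = £1,596.5370
1995-07-25 to 1995-09-30: 68 days at 3.45% → £602,000 × 3.45% × 68/365 = £3,869.2932
Total = £5,465.8301

£5,465.83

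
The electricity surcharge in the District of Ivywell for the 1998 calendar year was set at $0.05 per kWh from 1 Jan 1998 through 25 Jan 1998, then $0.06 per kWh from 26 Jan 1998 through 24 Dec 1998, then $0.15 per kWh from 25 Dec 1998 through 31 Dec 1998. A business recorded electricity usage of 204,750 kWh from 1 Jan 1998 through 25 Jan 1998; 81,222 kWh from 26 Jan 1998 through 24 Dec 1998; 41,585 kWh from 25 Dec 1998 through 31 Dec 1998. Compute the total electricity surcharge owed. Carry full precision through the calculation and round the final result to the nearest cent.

1 Jan – 25 Jan 1998: 204,750 kWh at $0.05/kWh → $10237.50
26 Jan – 24 Dec 1998: 81,222 kWh at $0.06/kWh → $4873.32
25 Dec – 31 Dec 1998: 41,585 kWh at $0.15/kWh → $6237.75

$21348.57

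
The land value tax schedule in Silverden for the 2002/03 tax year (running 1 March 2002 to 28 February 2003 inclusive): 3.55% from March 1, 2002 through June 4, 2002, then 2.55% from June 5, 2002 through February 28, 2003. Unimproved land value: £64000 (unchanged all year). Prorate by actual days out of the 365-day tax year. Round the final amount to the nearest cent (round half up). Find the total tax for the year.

March 1 – June 4, 2002: 96 days at 3.55% → £64000 × 3.55% × 96/365 = £597.5671
June 5, 2002 – February 28, 2003: 269 days at 2.55% → £64000 × 2.55% × 269/365 = £1202.7616
Total = £1800.3288

£1800.33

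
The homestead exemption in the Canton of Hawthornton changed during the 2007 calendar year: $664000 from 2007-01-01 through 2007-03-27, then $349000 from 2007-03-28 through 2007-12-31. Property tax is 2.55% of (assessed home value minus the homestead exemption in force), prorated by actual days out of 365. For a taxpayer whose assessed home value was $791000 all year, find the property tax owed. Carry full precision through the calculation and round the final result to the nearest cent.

2007-01-01 to 2007-03-27: 86 days, exemption $664000 → ($791000 − $664000) × 2.55% × 86/365 = $763.0438
2007-03-28 to 2007-12-31: 279 days, exemption $349000 → ($791000 − $349000) × 2.55% × 279/365 = $8615.3671
Total = $9378.4110

$9378.41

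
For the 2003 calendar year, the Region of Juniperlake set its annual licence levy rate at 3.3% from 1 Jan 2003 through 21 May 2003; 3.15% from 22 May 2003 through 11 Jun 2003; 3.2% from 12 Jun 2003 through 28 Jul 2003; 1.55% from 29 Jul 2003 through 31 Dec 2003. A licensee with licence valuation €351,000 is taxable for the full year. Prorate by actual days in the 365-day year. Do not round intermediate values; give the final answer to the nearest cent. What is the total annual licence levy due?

1 Jan – 21 May 2003: 141 days at 3.3% → €351,000 × 3.3% × 141/365 = €4,474.5288
22 May – 11 Jun 2003: 21 days at 3.15% → €351,000 × 3.15% × 21/365 = €636.1274
12 Jun – 28 Jul 2003: 47 days at 3.2% → €351,000 × 3.2% × 47/365 = €1,446.3123
29 Jul – 31 Dec 2003: 156 days at 1.55% → €351,000 × 1.55% × 156/365 = €2,325.2548
Total = €8,882.2233

€8,882.22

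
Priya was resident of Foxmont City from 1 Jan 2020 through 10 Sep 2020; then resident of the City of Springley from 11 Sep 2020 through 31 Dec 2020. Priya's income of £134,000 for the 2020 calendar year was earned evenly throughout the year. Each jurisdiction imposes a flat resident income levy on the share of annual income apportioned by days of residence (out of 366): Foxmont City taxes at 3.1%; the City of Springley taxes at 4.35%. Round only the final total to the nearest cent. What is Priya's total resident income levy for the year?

Foxmont City, 1 Jan – 10 Sep 2020: 254 days → £134,000 × 3.1% × 254/366 = £2,882.8306
The City of Springley, 11 Sep – 31 Dec 2020: 112 days → £134,000 × 4.35% × 112/366 = £1,783.7377
Total = £4,666.5683

£4,666.57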